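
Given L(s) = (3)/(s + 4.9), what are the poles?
Set denominator = 0: s + 4.9 = 0 → Poles: -4.9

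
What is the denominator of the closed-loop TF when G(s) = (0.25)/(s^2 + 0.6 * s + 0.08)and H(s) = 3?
Characteristic poly = G_den * H_den + G_num * H_num = (s^2 + 0.6*s + 0.08) + (0.75) = s^2 + 0.6*s + 0.83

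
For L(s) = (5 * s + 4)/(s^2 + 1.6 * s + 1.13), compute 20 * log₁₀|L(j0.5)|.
Substitute s = j*0.5: L(j0.5) = 3.90271 - 0.707014j.
|L(j0.5)| = sqrt(Re² + Im²) = 3.966.
20*log₁₀(3.966) = 11.97 dB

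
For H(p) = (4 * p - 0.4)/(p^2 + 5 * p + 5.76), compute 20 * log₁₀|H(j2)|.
Substitute p = j*2: H(j2) = 0.769135 + 0.175368j.
|H(j2)| = sqrt(Re² + Im²) = 0.7889.
20*log₁₀(0.7889) = -2.06 dB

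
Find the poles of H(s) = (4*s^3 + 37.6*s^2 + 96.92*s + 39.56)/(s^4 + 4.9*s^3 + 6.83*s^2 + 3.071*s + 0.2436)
Set denominator = 0: s^4 + 4.9*s^3 + 6.83*s^2 + 3.071*s + 0.2436 = (s + 0.7)(s + 1.2)(s + 0.1)(s + 2.9) = 0 → Poles: -0.1, -0.7, -1.2, -2.9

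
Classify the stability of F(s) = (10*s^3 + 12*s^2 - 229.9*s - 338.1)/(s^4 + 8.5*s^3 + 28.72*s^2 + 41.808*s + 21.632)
Denominator: s^4 + 8.5*s^3 + 28.72*s^2 + 41.808*s + 21.632 = (s + 1.3)(s + 1.6)(s^2 + 5.6*s + 10.4). Poles: -1.3, -1.6, -2.8 + 1.6j, -2.8 - 1.6j. Stable (all poles in LHP)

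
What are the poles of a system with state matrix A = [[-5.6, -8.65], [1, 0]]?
Eigenvalues solve det(λI - A) = 0.
Characteristic polynomial: λ^2 + 5.6*λ + 8.65 = 0.
Roots: -2.8 + 0.9j, -2.8 - 0.9j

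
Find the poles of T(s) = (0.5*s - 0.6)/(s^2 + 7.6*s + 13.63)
Set denominator = 0: s^2 + 7.6*s + 13.63 = (s + 2.9)(s + 4.7) = 0 → Poles: -2.9, -4.7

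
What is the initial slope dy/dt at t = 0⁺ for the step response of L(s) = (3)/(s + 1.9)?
IVT: y'(0⁺) = lim_{s→∞} s²·Y(s) = lim_{s→∞} s·L(s).
deg(num) = 0, deg(den) = 1, relative degree = 1, so s·L(s) → (leading num)/(leading den) = 3/1 = 3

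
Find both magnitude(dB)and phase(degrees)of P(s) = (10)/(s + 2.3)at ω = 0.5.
Substitute s = j*0.5: P(j0.5) = 4.15162 - 0.902527j.
|P| = 20*log₁₀(sqrt(Re²+Im²)) = 12.56 dB.
∠P = atan2(Im, Re) = -12.26°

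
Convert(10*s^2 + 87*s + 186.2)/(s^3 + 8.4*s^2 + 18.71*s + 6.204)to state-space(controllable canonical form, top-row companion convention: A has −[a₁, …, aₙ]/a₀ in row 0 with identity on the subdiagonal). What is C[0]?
Reachable canonical form: C = numerator coefficients (right-aligned, zero-padded to length n).
num = 10*s^2 + 87*s + 186.2, C = [[10, 87, 186.2]].
C[0] = 10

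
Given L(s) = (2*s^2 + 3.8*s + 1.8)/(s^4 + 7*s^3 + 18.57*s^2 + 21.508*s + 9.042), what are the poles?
Set denominator = 0: s^4 + 7*s^3 + 18.57*s^2 + 21.508*s + 9.042 = (s + 1.1)(s + 1.5)(s^2 + 4.4*s + 5.48) = 0 → Poles: -1.1, -1.5, -2.2 + 0.8j, -2.2 - 0.8j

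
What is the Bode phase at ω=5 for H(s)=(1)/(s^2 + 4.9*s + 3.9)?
Substitute s = j*5: H(j5) = -0.0201825 - 0.0234347j.
∠H(j5) = atan2(Im, Re) = atan2(-0.0234347, -0.0201825) = -130.74°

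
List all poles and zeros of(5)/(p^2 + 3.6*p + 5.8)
Set denominator = 0: p^2 + 3.6*p + 5.8 = 0 → Poles: -1.8 + 1.6j, -1.8 - 1.6j
Numerator is a nonzero constant (5) → Zeros: none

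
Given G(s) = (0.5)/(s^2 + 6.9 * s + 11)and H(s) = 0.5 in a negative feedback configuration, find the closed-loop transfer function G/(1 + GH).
Closed-loop T = G/(1+GH).
Numerator: G_num * H_den = 0.5.
Denominator: G_den * H_den + G_num * H_num = (s^2 + 6.9*s + 11) + (0.25) = s^2 + 6.9*s + 11.25.
T(s) = (0.5)/(s^2 + 6.9*s + 11.25)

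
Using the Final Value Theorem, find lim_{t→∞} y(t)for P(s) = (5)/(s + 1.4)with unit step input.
FVT: lim_{t→∞} y(t) = lim_{s→0} s*Y(s) where Y(s) = P(s)/s.
= lim_{s→0} P(s) = P(0) = num(0)/den(0) = 5/1.4 = 3.571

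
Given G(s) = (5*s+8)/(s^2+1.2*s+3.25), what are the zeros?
Set numerator = 0: 5*s + 8 = 0 → Zeros: -1.6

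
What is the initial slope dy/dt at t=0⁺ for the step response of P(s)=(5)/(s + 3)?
IVT: y'(0⁺) = lim_{s→∞} s²·Y(s) = lim_{s→∞} s·P(s).
deg(num) = 0, deg(den) = 1, relative degree = 1, so s·P(s) → (leading num)/(leading den) = 5/1 = 5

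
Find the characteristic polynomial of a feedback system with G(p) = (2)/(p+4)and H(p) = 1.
Characteristic poly = G_den * H_den + G_num * H_num = (p + 4) + (2) = p + 6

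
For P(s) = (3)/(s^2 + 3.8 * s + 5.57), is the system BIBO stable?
Denominator: s^2 + 3.8*s + 5.57. Poles: -1.9 + 1.4j, -1.9 - 1.4j. All Re(p)<0: Yes (stable)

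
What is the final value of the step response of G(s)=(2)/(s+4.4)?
FVT: lim_{t→∞} y(t) = lim_{s→0} s*Y(s) where Y(s) = G(s)/s.
= lim_{s→0} G(s) = G(0) = num(0)/den(0) = 2/4.4 = 0.4545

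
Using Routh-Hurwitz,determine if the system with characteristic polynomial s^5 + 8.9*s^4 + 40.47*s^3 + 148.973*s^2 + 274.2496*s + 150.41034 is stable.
Routh array:
s^5: [1, 40.47, 274.2496]; s^4: [8.9, 148.973, 150.41034]; s^3: [23.7315, 257.35]; s^2: [52.4593, 150.41034]; s^1: [189.307]; s^0: [150.41034]
First column: [1, 8.9, 23.7315, 52.4593, 189.307, 150.41034]. Sign changes = 0.
Yes, stable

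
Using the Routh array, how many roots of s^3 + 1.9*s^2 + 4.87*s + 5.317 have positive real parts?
Routh array:
s^3: [1, 4.87]; s^2: [1.9, 5.317]; s^1: [2.07158]; s^0: [5.317]
First column: [1, 1.9, 2.07158, 5.317]. Sign changes = RHP roots = 0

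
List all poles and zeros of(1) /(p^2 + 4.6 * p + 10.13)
Set denominator = 0: p^2 + 4.6*p + 10.13 = 0 → Poles: -2.3 + 2.2j, -2.3 - 2.2j
Numerator is a nonzero constant (1) → Zeros: none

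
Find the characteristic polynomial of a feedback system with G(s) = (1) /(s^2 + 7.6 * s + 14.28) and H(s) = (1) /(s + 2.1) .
Characteristic poly = G_den * H_den + G_num * H_num = (s^3 + 9.7*s^2 + 30.24*s + 29.988) + (1) = s^3 + 9.7*s^2 + 30.24*s + 30.988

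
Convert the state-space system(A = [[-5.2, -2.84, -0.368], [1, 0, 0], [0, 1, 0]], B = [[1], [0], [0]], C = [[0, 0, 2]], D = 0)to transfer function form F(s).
F(s) = C(sI - A)⁻¹B + D.
Characteristic polynomial det(sI - A) = s^3 + 5.2*s^2 + 2.84*s + 0.368.
Numerator from C·adj(sI-A)·B + D·det(sI-A) = 2.
F(s) = (2)/(s^3 + 5.2*s^2 + 2.84*s + 0.368)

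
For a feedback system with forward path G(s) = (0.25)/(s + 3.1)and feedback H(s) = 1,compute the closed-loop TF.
Closed-loop T = G/(1+GH).
Numerator: G_num * H_den = 0.25.
Denominator: G_den * H_den + G_num * H_num = (s + 3.1) + (0.25) = s + 3.35.
T(s) = (0.25)/(s + 3.35)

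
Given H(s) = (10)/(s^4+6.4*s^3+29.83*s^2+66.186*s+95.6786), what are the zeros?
Numerator is a nonzero constant (10) → Zeros: none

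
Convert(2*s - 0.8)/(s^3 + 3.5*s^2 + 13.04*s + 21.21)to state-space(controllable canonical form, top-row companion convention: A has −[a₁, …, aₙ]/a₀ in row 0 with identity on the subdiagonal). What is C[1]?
Reachable canonical form: C = numerator coefficients (right-aligned, zero-padded to length n).
num = 2*s - 0.8, C = [[0, 2, -0.8]].
C[1] = 2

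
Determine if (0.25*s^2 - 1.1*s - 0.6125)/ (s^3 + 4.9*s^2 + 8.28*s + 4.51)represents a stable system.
Denominator: s^3 + 4.9*s^2 + 8.28*s + 4.51 = (s + 1.1)(s^2 + 3.8*s + 4.1). Poles: -1.1, -1.9 + 0.7j, -1.9 - 0.7j. All Re(p)<0: Yes (stable)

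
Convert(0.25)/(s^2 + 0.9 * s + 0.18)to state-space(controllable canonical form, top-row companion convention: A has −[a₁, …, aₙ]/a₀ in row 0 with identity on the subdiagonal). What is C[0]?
Reachable canonical form: C = numerator coefficients (right-aligned, zero-padded to length n).
num = 0.25, C = [[0, 0.25]].
C[0] = 0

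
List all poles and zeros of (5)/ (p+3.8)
Set denominator = 0: p + 3.8 = 0 → Poles: -3.8
Numerator is a nonzero constant (5) → Zeros: none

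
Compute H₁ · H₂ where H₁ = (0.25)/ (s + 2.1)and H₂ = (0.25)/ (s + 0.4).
Series: H = H₁ · H₂ = (n₁·n₂)/(d₁·d₂).
Num: n₁·n₂ = 0.0625. Den: d₁·d₂ = s^2 + 2.5*s + 0.84.
H(s) = (0.0625)/(s^2 + 2.5*s + 0.84)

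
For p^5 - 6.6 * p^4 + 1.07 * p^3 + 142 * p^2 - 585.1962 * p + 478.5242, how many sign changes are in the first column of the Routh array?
Routh array:
p^5: [1, 1.07, -585.1962]; p^4: [-6.6, 142, 478.5242]; p^3: [22.5852, -512.693]; p^2: [-7.8228, 478.5242]; p^1: [868.851]; p^0: [478.5242]
First column: [1, -6.6, 22.5852, -7.8228, 868.851, 478.5242]. Sign changes = 4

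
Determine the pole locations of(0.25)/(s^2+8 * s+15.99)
Set denominator = 0: s^2 + 8*s + 15.99 = (s + 4.1)(s + 3.9) = 0 → Poles: -3.9, -4.1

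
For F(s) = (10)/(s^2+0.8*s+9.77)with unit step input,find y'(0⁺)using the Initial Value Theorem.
IVT: y'(0⁺) = lim_{s→∞} s²·Y(s) = lim_{s→∞} s·F(s).
deg(num) = 0, deg(den) = 2, relative degree = 2 ≥ 2, so s·F(s) → 0. Initial slope = 0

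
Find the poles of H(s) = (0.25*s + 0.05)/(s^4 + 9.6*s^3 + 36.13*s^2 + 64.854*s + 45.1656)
Set denominator = 0: s^4 + 9.6*s^3 + 36.13*s^2 + 64.854*s + 45.1656 = (s + 1.8)(s + 3.6)(s^2 + 4.2*s + 6.97) = 0 → Poles: -1.8, -2.1 + 1.6j, -2.1 - 1.6j, -3.6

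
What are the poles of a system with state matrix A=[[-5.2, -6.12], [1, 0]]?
Eigenvalues solve det(λI - A) = 0.
Characteristic polynomial: λ^2 + 5.2*λ + 6.12 = 0.
Factor: (λ + 1.8)(λ + 3.4) = 0.
Roots: -1.8, -3.4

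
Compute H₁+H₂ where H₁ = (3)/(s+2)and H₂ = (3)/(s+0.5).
Parallel: H = H₁ + H₂ = (n₁·d₂ + n₂·d₁)/(d₁·d₂).
n₁·d₂ = 3*s + 1.5. n₂·d₁ = 3*s + 6. Sum = 6*s + 7.5. d₁·d₂ = s^2 + 2.5*s + 1.
H(s) = (6*s + 7.5)/(s^2 + 2.5*s + 1)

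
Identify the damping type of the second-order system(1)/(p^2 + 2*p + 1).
Standard form: ωn²/(p²+2ζωn·p+ωn²) gives ωn=1, ζ=1.
Critically damped (ζ = 1)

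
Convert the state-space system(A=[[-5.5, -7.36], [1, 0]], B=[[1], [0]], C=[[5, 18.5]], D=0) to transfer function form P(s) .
P(s) = C(sI - A)⁻¹B + D.
Characteristic polynomial det(sI - A) = s^2 + 5.5*s + 7.36.
Numerator from C·adj(sI-A)·B + D·det(sI-A) = 5*s + 18.5.
P(s) = (5*s + 18.5)/(s^2 + 5.5*s + 7.36)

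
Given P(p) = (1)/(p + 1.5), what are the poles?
Set denominator = 0: p + 1.5 = 0 → Poles: -1.5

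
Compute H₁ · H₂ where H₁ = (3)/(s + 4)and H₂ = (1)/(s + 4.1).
Series: H = H₁ · H₂ = (n₁·n₂)/(d₁·d₂).
Num: n₁·n₂ = 3. Den: d₁·d₂ = s^2 + 8.1*s + 16.4.
H(s) = (3)/(s^2 + 8.1*s + 16.4)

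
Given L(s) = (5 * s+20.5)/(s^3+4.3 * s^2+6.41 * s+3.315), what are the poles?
Set denominator = 0: s^3 + 4.3*s^2 + 6.41*s + 3.315 = (s + 1.5)(s^2 + 2.8*s + 2.21) = 0 → Poles: -1.4 + 0.5j, -1.4 - 0.5j, -1.5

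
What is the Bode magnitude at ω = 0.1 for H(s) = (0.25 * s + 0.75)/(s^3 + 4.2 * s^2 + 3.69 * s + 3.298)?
Substitute s = j*0.1: H(j0.1) = 0.228296 - 0.0181243j.
|H(j0.1)| = sqrt(Re² + Im²) = 0.229.
20*log₁₀(0.229) = -12.80 dB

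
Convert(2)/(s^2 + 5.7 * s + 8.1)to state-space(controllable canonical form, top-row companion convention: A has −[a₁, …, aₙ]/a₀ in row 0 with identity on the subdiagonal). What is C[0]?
Reachable canonical form: C = numerator coefficients (right-aligned, zero-padded to length n).
num = 2, C = [[0, 2]].
C[0] = 0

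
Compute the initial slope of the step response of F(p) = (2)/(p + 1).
IVT: y'(0⁺) = lim_{p→∞} p²·Y(p) = lim_{p→∞} p·F(p).
deg(num) = 0, deg(den) = 1, relative degree = 1, so p·F(p) → (leading num)/(leading den) = 2/1 = 2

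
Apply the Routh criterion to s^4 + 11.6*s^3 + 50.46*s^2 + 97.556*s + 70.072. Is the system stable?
Routh array:
s^4: [1, 50.46, 70.072]; s^3: [11.6, 97.556]; s^2: [42.05, 70.072]; s^1: [78.2258]; s^0: [70.072]
First column: [1, 11.6, 42.05, 78.2258, 70.072]. Sign changes = 0.
Yes, stable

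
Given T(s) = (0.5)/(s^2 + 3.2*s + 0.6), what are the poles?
Set denominator = 0: s^2 + 3.2*s + 0.6 = (s + 0.2)(s + 3) = 0 → Poles: -0.2, -3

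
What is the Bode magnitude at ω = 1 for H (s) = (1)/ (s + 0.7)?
Substitute s = j*1: H(j1) = 0.469799 - 0.671141j.
|H(j1)| = sqrt(Re² + Im²) = 0.8192.
20*log₁₀(0.8192) = -1.73 dB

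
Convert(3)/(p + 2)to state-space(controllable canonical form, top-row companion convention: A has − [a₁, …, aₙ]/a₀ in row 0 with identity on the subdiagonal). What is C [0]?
Reachable canonical form: C = numerator coefficients (right-aligned, zero-padded to length n).
num = 3, C = [[3]].
C[0] = 3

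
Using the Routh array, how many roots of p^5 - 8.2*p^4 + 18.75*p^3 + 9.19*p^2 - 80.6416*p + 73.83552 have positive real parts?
Routh array:
p^5: [1, 18.75, -80.6416]; p^4: [-8.2, 9.19, 73.83552]; p^3: [19.8707, -71.6373]; p^2: [-20.3724, 73.83552]; p^1: [0.380223]; p^0: [73.83552]
First column: [1, -8.2, 19.8707, -20.3724, 0.380223, 73.83552]. Sign changes = RHP roots = 4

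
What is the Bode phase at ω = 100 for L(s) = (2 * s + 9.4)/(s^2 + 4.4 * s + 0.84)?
Substitute s = j*100: L(j100) = -5.98153e-05 - 0.0200043j.
∠L(j100) = atan2(Im, Re) = atan2(-0.0200043, -5.98153e-05) = -90.17°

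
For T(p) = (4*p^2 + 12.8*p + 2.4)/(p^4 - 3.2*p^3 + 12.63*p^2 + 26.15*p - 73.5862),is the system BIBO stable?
Denominator: p^4 - 3.2*p^3 + 12.63*p^2 + 26.15*p - 73.5862 = (p - 1.7)(p + 2.3)(p^2 - 3.8*p + 18.82). Poles: -2.3, 1.7, 1.9 + 3.9j, 1.9 - 3.9j. All Re(p)<0: No (unstable)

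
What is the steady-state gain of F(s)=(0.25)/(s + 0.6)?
DC gain = F(0) = num(0)/den(0) = 0.25/0.6 = 0.4167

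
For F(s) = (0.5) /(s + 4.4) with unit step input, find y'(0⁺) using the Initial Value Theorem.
IVT: y'(0⁺) = lim_{s→∞} s²·Y(s) = lim_{s→∞} s·F(s).
deg(num) = 0, deg(den) = 1, relative degree = 1, so s·F(s) → (leading num)/(leading den) = 0.5/1 = 0.5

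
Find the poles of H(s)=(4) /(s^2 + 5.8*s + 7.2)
Set denominator = 0: s^2 + 5.8*s + 7.2 = (s + 4)(s + 1.8) = 0 → Poles: -1.8, -4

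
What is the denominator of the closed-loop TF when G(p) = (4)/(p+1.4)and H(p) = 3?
Characteristic poly = G_den * H_den + G_num * H_num = (p + 1.4) + (12) = p + 13.4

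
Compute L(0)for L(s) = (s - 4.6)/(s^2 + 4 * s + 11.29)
DC gain = L(0) = num(0)/den(0) = -4.6/11.29 = -0.4074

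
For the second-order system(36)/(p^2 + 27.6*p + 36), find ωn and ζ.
Standard form: ωn²/(p²+2ζωn·p+ωn²).
const=36=ωn² → ωn=6, p coeff=27.6=2ζωn → ζ=2.3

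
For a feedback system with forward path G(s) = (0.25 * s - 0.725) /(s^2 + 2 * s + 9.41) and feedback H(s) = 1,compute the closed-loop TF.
Closed-loop T = G/(1+GH).
Numerator: G_num * H_den = 0.25*s - 0.725.
Denominator: G_den * H_den + G_num * H_num = (s^2 + 2*s + 9.41) + (0.25*s - 0.725) = s^2 + 2.25*s + 8.685.
T(s) = (0.25*s - 0.725)/(s^2 + 2.25*s + 8.685)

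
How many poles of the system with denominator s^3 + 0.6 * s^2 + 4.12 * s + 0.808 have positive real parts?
s^3 + 0.6*s^2 + 4.12*s + 0.808 = (s + 0.2)(s^2 + 0.4*s + 4.04). Poles: -0.2, -0.2 + 2j, -0.2 - 2j. RHP poles (Re>0): 0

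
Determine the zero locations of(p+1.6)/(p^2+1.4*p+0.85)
Set numerator = 0: p + 1.6 = 0 → Zeros: -1.6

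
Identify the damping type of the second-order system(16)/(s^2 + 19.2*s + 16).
Standard form: ωn²/(s²+2ζωn·s+ωn²) gives ωn=4, ζ=2.4.
Overdamped (ζ = 2.4 > 1)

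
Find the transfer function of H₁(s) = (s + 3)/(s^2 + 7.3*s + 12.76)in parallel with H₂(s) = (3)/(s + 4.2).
Parallel: H = H₁ + H₂ = (n₁·d₂ + n₂·d₁)/(d₁·d₂).
n₁·d₂ = s^2 + 7.2*s + 12.6. n₂·d₁ = 3*s^2 + 21.9*s + 38.28. Sum = 4*s^2 + 29.1*s + 50.88. d₁·d₂ = s^3 + 11.5*s^2 + 43.42*s + 53.592.
H(s) = (4*s^2 + 29.1*s + 50.88)/(s^3 + 11.5*s^2 + 43.42*s + 53.592)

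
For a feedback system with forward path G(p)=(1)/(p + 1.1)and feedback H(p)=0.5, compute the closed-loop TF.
Closed-loop T = G/(1+GH).
Numerator: G_num * H_den = 1.
Denominator: G_den * H_den + G_num * H_num = (p + 1.1) + (0.5) = p + 1.6.
T(p) = (1)/(p + 1.6)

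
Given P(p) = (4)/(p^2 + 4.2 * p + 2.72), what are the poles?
Set denominator = 0: p^2 + 4.2*p + 2.72 = (p + 3.4)(p + 0.8) = 0 → Poles: -0.8, -3.4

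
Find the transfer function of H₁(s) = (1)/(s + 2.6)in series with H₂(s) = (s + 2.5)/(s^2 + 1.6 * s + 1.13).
Series: H = H₁ · H₂ = (n₁·n₂)/(d₁·d₂).
Num: n₁·n₂ = s + 2.5. Den: d₁·d₂ = s^3 + 4.2*s^2 + 5.29*s + 2.938.
H(s) = (s + 2.5)/(s^3 + 4.2*s^2 + 5.29*s + 2.938)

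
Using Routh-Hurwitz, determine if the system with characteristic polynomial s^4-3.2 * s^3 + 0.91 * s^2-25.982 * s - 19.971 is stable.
Routh array:
s^4: [1, 0.91, -19.971]; s^3: [-3.2, -25.982]; s^2: [-7.20938, -19.971]; s^1: [-17.1175]; s^0: [-19.971]
First column: [1, -3.2, -7.20938, -17.1175, -19.971]. Sign changes = 1.
No, unstable (1 RHP root(s))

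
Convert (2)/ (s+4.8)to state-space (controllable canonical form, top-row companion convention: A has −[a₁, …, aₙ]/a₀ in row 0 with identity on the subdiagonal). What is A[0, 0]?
Reachable canonical form for den = s + 4.8: top row of A = -[a₁,a₂,...,aₙ]/a₀, ones on the subdiagonal, zeros elsewhere.
A = [[-4.8]].
A[0,0] = -4.8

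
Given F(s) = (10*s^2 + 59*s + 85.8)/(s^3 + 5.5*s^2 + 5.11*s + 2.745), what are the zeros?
Set numerator = 0: 10*s^2 + 59*s + 85.8 = 10*(s + 2.6)(s + 3.3) = 0 → Zeros: -2.6, -3.3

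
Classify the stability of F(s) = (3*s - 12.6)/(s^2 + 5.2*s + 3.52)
Denominator: s^2 + 5.2*s + 3.52 = (s + 0.8)(s + 4.4). Poles: -0.8, -4.4. Stable (all poles in LHP)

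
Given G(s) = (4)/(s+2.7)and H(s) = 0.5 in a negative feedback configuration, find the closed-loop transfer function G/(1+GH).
Closed-loop T = G/(1+GH).
Numerator: G_num * H_den = 4.
Denominator: G_den * H_den + G_num * H_num = (s + 2.7) + (2) = s + 4.7.
T(s) = (4)/(s + 4.7)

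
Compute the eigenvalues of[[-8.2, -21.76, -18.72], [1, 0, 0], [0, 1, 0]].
Eigenvalues solve det(λI - A) = 0.
Characteristic polynomial: λ^3 + 8.2*λ^2 + 21.76*λ + 18.72 = 0.
Factor: (λ + 3.6)(λ + 2)(λ + 2.6) = 0.
Roots: -2, -2.6, -3.6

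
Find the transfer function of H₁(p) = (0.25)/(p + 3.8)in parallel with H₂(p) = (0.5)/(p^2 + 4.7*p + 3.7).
Parallel: H = H₁ + H₂ = (n₁·d₂ + n₂·d₁)/(d₁·d₂).
n₁·d₂ = 0.25*p^2 + 1.175*p + 0.925. n₂·d₁ = 0.5*p + 1.9. Sum = 0.25*p^2 + 1.675*p + 2.825. d₁·d₂ = p^3 + 8.5*p^2 + 21.56*p + 14.06.
H(p) = (0.25*p^2 + 1.675*p + 2.825)/(p^3 + 8.5*p^2 + 21.56*p + 14.06)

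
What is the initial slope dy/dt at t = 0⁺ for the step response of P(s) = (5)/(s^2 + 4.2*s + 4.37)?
IVT: y'(0⁺) = lim_{s→∞} s²·Y(s) = lim_{s→∞} s·P(s).
deg(num) = 0, deg(den) = 2, relative degree = 2 ≥ 2, so s·P(s) → 0. Initial slope = 0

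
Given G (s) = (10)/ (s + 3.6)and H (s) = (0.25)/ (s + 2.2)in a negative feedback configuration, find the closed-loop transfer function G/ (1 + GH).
Closed-loop T = G/(1+GH).
Numerator: G_num * H_den = 10*s + 22.
Denominator: G_den * H_den + G_num * H_num = (s^2 + 5.8*s + 7.92) + (2.5) = s^2 + 5.8*s + 10.42.
T(s) = (10*s + 22)/(s^2 + 5.8*s + 10.42)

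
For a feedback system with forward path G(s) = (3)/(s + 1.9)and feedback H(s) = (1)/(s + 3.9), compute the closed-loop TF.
Closed-loop T = G/(1+GH).
Numerator: G_num * H_den = 3*s + 11.7.
Denominator: G_den * H_den + G_num * H_num = (s^2 + 5.8*s + 7.41) + (3) = s^2 + 5.8*s + 10.41.
T(s) = (3*s + 11.7)/(s^2 + 5.8*s + 10.41)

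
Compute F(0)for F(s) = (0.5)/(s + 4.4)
DC gain = F(0) = num(0)/den(0) = 0.5/4.4 = 0.1136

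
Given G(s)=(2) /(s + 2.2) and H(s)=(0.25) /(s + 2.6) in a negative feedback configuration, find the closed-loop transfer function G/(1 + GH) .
Closed-loop T = G/(1+GH).
Numerator: G_num * H_den = 2*s + 5.2.
Denominator: G_den * H_den + G_num * H_num = (s^2 + 4.8*s + 5.72) + (0.5) = s^2 + 4.8*s + 6.22.
T(s) = (2*s + 5.2)/(s^2 + 4.8*s + 6.22)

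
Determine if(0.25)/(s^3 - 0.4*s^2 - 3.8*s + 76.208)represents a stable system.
Denominator: s^3 - 0.4*s^2 - 3.8*s + 76.208 = (s + 4.4)(s^2 - 4.8*s + 17.32). Poles: -4.4, 2.4 + 3.4j, 2.4 - 3.4j. All Re(p)<0: No (unstable)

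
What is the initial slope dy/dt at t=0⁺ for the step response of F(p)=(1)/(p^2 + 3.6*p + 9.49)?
IVT: y'(0⁺) = lim_{p→∞} p²·Y(p) = lim_{p→∞} p·F(p).
deg(num) = 0, deg(den) = 2, relative degree = 2 ≥ 2, so p·F(p) → 0. Initial slope = 0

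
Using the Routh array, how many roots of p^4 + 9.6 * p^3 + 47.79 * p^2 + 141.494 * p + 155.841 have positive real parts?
Routh array:
p^4: [1, 47.79, 155.841]; p^3: [9.6, 141.494]; p^2: [33.051, 155.841]; p^1: [96.2284]; p^0: [155.841]
First column: [1, 9.6, 33.051, 96.2284, 155.841]. Sign changes = RHP roots = 0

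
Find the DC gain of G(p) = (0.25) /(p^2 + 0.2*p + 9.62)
DC gain = G(0) = num(0)/den(0) = 0.25/9.62 = 0.02599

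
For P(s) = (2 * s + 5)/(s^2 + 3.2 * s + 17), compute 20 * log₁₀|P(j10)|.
Substitute s = j*10: P(j10) = 0.0284342 - 0.230001j.
|P(j10)| = sqrt(Re² + Im²) = 0.2318.
20*log₁₀(0.2318) = -12.70 dB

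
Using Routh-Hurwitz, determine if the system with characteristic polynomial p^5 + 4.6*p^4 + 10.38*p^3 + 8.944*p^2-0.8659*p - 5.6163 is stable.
Routh array:
p^5: [1, 10.38, -0.8659]; p^4: [4.6, 8.944, -5.6163]; p^3: [8.43565, 0.355035]; p^2: [8.7504, -5.6163]; p^1: [5.76932]; p^0: [-5.6163]
First column: [1, 4.6, 8.43565, 8.7504, 5.76932, -5.6163]. Sign changes = 1.
No, unstable (1 RHP root(s))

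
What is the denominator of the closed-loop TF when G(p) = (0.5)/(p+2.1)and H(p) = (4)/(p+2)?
Characteristic poly = G_den * H_den + G_num * H_num = (p^2 + 4.1*p + 4.2) + (2) = p^2 + 4.1*p + 6.2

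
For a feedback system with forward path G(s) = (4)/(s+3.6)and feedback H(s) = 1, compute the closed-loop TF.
Closed-loop T = G/(1+GH).
Numerator: G_num * H_den = 4.
Denominator: G_den * H_den + G_num * H_num = (s + 3.6) + (4) = s + 7.6.
T(s) = (4)/(s + 7.6)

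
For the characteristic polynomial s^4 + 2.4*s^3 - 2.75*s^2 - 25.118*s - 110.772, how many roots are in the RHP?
s^4 + 2.4*s^3 - 2.75*s^2 - 25.118*s - 110.772 = (s - 3.4)(s + 3.6)(s^2 + 2.2*s + 9.05). Poles: -1.1 + 2.8j, -1.1 - 2.8j, -3.6, 3.4. RHP poles (Re>0): 1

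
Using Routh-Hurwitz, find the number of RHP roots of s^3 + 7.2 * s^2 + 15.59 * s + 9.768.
Routh array:
s^3: [1, 15.59]; s^2: [7.2, 9.768]; s^1: [14.2333]; s^0: [9.768]
First column: [1, 7.2, 14.2333, 9.768]. Sign changes = RHP roots = 0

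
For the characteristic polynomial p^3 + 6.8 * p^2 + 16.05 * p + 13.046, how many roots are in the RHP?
p^3 + 6.8*p^2 + 16.05*p + 13.046 = (p + 2.2)(p^2 + 4.6*p + 5.93). Poles: -2.2, -2.3 + 0.8j, -2.3 - 0.8j. RHP poles (Re>0): 0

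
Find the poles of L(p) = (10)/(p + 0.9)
Set denominator = 0: p + 0.9 = 0 → Poles: -0.9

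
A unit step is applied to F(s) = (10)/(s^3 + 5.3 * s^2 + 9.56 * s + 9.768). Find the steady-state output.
FVT: lim_{t→∞} y(t) = lim_{s→0} s*Y(s) where Y(s) = F(s)/s.
= lim_{s→0} F(s) = F(0) = num(0)/den(0) = 10/9.768 = 1.024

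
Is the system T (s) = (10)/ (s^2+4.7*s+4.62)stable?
Denominator: s^2 + 4.7*s + 4.62 = (s + 3.3)(s + 1.4). Poles: -1.4, -3.3. All Re(p)<0: Yes (stable)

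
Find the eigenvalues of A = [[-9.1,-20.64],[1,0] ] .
Eigenvalues solve det(λI - A) = 0.
Characteristic polynomial: λ^2 + 9.1*λ + 20.64 = 0.
Factor: (λ + 4.3)(λ + 4.8) = 0.
Roots: -4.3, -4.8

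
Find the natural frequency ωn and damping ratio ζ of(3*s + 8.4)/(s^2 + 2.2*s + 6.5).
Underdamped: complex pole -1.1 + 2.3j. ωn = |pole| = 2.55, ζ = -Re(pole)/ωn = 0.4315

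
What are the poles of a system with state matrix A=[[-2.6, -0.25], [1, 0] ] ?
Eigenvalues solve det(λI - A) = 0.
Characteristic polynomial: λ^2 + 2.6*λ + 0.25 = 0.
Factor: (λ + 0.1)(λ + 2.5) = 0.
Roots: -0.1, -2.5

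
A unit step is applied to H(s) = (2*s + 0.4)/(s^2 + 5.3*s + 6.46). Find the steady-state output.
FVT: lim_{t→∞} y(t) = lim_{s→0} s*Y(s) where Y(s) = H(s)/s.
= lim_{s→0} H(s) = H(0) = num(0)/den(0) = 0.4/6.46 = 0.06192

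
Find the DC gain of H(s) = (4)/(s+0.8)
DC gain = H(0) = num(0)/den(0) = 4/0.8 = 5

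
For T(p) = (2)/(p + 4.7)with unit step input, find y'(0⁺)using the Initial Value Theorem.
IVT: y'(0⁺) = lim_{p→∞} p²·Y(p) = lim_{p→∞} p·T(p).
deg(num) = 0, deg(den) = 1, relative degree = 1, so p·T(p) → (leading num)/(leading den) = 2/1 = 2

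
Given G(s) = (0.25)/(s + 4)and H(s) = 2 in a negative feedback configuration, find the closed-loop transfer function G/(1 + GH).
Closed-loop T = G/(1+GH).
Numerator: G_num * H_den = 0.25.
Denominator: G_den * H_den + G_num * H_num = (s + 4) + (0.5) = s + 4.5.
T(s) = (0.25)/(s + 4.5)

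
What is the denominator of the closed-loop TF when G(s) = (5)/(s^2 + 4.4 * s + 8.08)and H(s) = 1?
Characteristic poly = G_den * H_den + G_num * H_num = (s^2 + 4.4*s + 8.08) + (5) = s^2 + 4.4*s + 13.08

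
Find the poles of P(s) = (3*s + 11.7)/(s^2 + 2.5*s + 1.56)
Set denominator = 0: s^2 + 2.5*s + 1.56 = (s + 1.3)(s + 1.2) = 0 → Poles: -1.2, -1.3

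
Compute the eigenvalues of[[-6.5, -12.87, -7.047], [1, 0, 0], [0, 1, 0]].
Eigenvalues solve det(λI - A) = 0.
Characteristic polynomial: λ^3 + 6.5*λ^2 + 12.87*λ + 7.047 = 0.
Factor: (λ + 2.7)(λ + 2.9)(λ + 0.9) = 0.
Roots: -0.9, -2.7, -2.9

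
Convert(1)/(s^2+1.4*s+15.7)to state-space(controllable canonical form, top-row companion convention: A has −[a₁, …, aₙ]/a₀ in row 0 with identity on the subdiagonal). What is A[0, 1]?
Reachable canonical form for den = s^2 + 1.4*s + 15.7: top row of A = -[a₁,a₂,...,aₙ]/a₀, ones on the subdiagonal, zeros elsewhere.
A = [[-1.4, -15.7], [1, 0]].
A[0,1] = -15.7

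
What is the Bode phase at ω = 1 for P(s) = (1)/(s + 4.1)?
Substitute s = j*1: P(j1) = 0.230208 - 0.0561482j.
∠P(j1) = atan2(Im, Re) = atan2(-0.0561482, 0.230208) = -13.71°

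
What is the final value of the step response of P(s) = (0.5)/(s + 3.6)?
FVT: lim_{t→∞} y(t) = lim_{s→0} s*Y(s) where Y(s) = P(s)/s.
= lim_{s→0} P(s) = P(0) = num(0)/den(0) = 0.5/3.6 = 0.1389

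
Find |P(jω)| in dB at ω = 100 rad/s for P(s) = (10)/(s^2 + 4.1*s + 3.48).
Substitute s = j*100: P(j100) = -0.000998668 - 4.09596e-05j.
|P(j100)| = sqrt(Re² + Im²) = 0.0009995.
20*log₁₀(0.0009995) = -60.00 dB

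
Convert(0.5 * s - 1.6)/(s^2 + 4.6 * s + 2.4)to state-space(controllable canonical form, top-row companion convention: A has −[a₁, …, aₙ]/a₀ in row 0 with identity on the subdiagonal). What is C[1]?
Reachable canonical form: C = numerator coefficients (right-aligned, zero-padded to length n).
num = 0.5*s - 1.6, C = [[0.5, -1.6]].
C[1] = -1.6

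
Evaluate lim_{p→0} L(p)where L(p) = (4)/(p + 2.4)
DC gain = L(0) = num(0)/den(0) = 4/2.4 = 1.667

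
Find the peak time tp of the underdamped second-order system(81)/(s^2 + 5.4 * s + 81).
Standard form: ωn²/(s²+2ζωn·s+ωn²) → ωn = 9, ζ = 0.3.
ωd = ωn·√(1-ζ²) = 9·√(1-0.3²) = 8.585.
tp = π/ωd = π/8.585 = 0.3659 s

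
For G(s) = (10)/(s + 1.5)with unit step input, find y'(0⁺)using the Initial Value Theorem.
IVT: y'(0⁺) = lim_{s→∞} s²·Y(s) = lim_{s→∞} s·G(s).
deg(num) = 0, deg(den) = 1, relative degree = 1, so s·G(s) → (leading num)/(leading den) = 10/1 = 10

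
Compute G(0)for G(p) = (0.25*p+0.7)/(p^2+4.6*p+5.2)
DC gain = G(0) = num(0)/den(0) = 0.7/5.2 = 0.1346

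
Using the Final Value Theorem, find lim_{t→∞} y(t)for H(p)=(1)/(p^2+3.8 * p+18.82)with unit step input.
FVT: lim_{t→∞} y(t) = lim_{p→0} p*Y(p) where Y(p) = H(p)/p.
= lim_{p→0} H(p) = H(0) = num(0)/den(0) = 1/18.82 = 0.05313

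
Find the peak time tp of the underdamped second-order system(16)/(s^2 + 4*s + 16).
Standard form: ωn²/(s²+2ζωn·s+ωn²) → ωn = 4, ζ = 0.5.
ωd = ωn·√(1-ζ²) = 4·√(1-0.5²) = 3.464.
tp = π/ωd = π/3.464 = 0.9069 s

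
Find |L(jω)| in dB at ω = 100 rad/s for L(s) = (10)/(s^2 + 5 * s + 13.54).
Substitute s = j*100: L(j100) = -0.000998852 - 5.00103e-05j.
|L(j100)| = sqrt(Re² + Im²) = 0.001.
20*log₁₀(0.001) = -60.00 dB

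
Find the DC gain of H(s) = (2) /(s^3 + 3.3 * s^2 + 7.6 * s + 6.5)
DC gain = H(0) = num(0)/den(0) = 2/6.5 = 0.3077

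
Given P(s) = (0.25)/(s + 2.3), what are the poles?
Set denominator = 0: s + 2.3 = 0 → Poles: -2.3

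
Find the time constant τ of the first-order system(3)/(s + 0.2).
First-order system: τ = -1/pole. Pole = -0.2. τ = -1/(-0.2) = 5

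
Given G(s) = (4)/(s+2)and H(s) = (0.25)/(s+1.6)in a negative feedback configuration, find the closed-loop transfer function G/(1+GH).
Closed-loop T = G/(1+GH).
Numerator: G_num * H_den = 4*s + 6.4.
Denominator: G_den * H_den + G_num * H_num = (s^2 + 3.6*s + 3.2) + (1) = s^2 + 3.6*s + 4.2.
T(s) = (4*s + 6.4)/(s^2 + 3.6*s + 4.2)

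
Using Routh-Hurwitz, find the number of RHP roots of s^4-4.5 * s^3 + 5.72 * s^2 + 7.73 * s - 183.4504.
Routh array:
s^4: [1, 5.72, -183.4504]; s^3: [-4.5, 7.73]; s^2: [7.43778, -183.4504]; s^1: [-103.261]; s^0: [-183.4504]
First column: [1, -4.5, 7.43778, -103.261, -183.4504]. Sign changes = RHP roots = 3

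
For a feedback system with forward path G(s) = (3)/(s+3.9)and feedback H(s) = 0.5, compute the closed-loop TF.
Closed-loop T = G/(1+GH).
Numerator: G_num * H_den = 3.
Denominator: G_den * H_den + G_num * H_num = (s + 3.9) + (1.5) = s + 5.4.
T(s) = (3)/(s + 5.4)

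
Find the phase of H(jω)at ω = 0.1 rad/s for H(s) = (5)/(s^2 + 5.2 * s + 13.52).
Substitute s = j*0.1: H(j0.1) = 0.369549 - 0.0142239j.
∠H(j0.1) = atan2(Im, Re) = atan2(-0.0142239, 0.369549) = -2.20°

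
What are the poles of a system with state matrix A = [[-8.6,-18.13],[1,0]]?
Eigenvalues solve det(λI - A) = 0.
Characteristic polynomial: λ^2 + 8.6*λ + 18.13 = 0.
Factor: (λ + 3.7)(λ + 4.9) = 0.
Roots: -3.7, -4.9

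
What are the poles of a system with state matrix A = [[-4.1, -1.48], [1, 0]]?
Eigenvalues solve det(λI - A) = 0.
Characteristic polynomial: λ^2 + 4.1*λ + 1.48 = 0.
Factor: (λ + 0.4)(λ + 3.7) = 0.
Roots: -0.4, -3.7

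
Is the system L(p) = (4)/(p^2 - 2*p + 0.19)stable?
Denominator: p^2 - 2*p + 0.19 = (p - 1.9)(p - 0.1). Poles: 0.1, 1.9. All Re(p)<0: No (unstable)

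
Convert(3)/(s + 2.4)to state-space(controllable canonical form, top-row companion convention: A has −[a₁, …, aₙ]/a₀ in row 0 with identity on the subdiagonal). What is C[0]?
Reachable canonical form: C = numerator coefficients (right-aligned, zero-padded to length n).
num = 3, C = [[3]].
C[0] = 3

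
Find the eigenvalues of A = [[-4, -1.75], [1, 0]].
Eigenvalues solve det(λI - A) = 0.
Characteristic polynomial: λ^2 + 4*λ + 1.75 = 0.
Factor: (λ + 0.5)(λ + 3.5) = 0.
Roots: -0.5, -3.5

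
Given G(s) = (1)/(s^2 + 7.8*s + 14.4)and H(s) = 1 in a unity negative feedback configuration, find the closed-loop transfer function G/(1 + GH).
Closed-loop T = G/(1+GH).
Numerator: G_num * H_den = 1.
Denominator: G_den * H_den + G_num * H_num = (s^2 + 7.8*s + 14.4) + (1) = s^2 + 7.8*s + 15.4.
T(s) = (1)/(s^2 + 7.8*s + 15.4)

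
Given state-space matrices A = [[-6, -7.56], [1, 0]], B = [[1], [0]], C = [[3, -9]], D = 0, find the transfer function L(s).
L(s) = C(sI - A)⁻¹B + D.
Characteristic polynomial det(sI - A) = s^2 + 6*s + 7.56.
Numerator from C·adj(sI-A)·B + D·det(sI-A) = 3*s - 9.
L(s) = (3*s - 9)/(s^2 + 6*s + 7.56)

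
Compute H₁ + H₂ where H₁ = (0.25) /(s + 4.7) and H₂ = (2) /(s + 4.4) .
Parallel: H = H₁ + H₂ = (n₁·d₂ + n₂·d₁)/(d₁·d₂).
n₁·d₂ = 0.25*s + 1.1. n₂·d₁ = 2*s + 9.4. Sum = 2.25*s + 10.5. d₁·d₂ = s^2 + 9.1*s + 20.68.
H(s) = (2.25*s + 10.5)/(s^2 + 9.1*s + 20.68)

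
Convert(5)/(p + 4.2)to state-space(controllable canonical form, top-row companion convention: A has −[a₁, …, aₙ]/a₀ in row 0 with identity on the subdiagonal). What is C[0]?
Reachable canonical form: C = numerator coefficients (right-aligned, zero-padded to length n).
num = 5, C = [[5]].
C[0] = 5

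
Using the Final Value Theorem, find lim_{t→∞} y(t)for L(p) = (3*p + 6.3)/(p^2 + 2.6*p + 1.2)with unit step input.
FVT: lim_{t→∞} y(t) = lim_{p→0} p*Y(p) where Y(p) = L(p)/p.
= lim_{p→0} L(p) = L(0) = num(0)/den(0) = 6.3/1.2 = 5.25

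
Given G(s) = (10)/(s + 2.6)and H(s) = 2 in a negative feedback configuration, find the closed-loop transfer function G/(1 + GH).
Closed-loop T = G/(1+GH).
Numerator: G_num * H_den = 10.
Denominator: G_den * H_den + G_num * H_num = (s + 2.6) + (20) = s + 22.6.
T(s) = (10)/(s + 22.6)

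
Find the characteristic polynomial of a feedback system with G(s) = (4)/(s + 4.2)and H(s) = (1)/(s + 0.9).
Characteristic poly = G_den * H_den + G_num * H_num = (s^2 + 5.1*s + 3.78) + (4) = s^2 + 5.1*s + 7.78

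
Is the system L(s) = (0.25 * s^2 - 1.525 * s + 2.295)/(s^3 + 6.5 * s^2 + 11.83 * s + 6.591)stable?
Denominator: s^3 + 6.5*s^2 + 11.83*s + 6.591 = (s + 3.9)(s + 1.3)(s + 1.3). Poles: -1.3, -1.3, -3.9. All Re(p)<0: Yes (stable)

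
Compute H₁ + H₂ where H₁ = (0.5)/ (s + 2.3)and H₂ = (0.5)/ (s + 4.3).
Parallel: H = H₁ + H₂ = (n₁·d₂ + n₂·d₁)/(d₁·d₂).
n₁·d₂ = 0.5*s + 2.15. n₂·d₁ = 0.5*s + 1.15. Sum = s + 3.3. d₁·d₂ = s^2 + 6.6*s + 9.89.
H(s) = (s + 3.3)/(s^2 + 6.6*s + 9.89)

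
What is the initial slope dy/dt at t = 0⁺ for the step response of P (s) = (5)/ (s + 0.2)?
IVT: y'(0⁺) = lim_{s→∞} s²·Y(s) = lim_{s→∞} s·P(s).
deg(num) = 0, deg(den) = 1, relative degree = 1, so s·P(s) → (leading num)/(leading den) = 5/1 = 5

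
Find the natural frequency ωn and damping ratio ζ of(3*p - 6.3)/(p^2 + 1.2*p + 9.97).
Underdamped: complex pole -0.6 + 3.1j. ωn = |pole| = 3.158, ζ = -Re(pole)/ωn = 0.19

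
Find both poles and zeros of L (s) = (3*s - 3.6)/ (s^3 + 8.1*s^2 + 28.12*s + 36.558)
Set denominator = 0: s^3 + 8.1*s^2 + 28.12*s + 36.558 = (s + 2.7)(s^2 + 5.4*s + 13.54) = 0 → Poles: -2.7, -2.7 + 2.5j, -2.7 - 2.5j
Set numerator = 0: 3*s - 3.6 = 0 → Zeros: 1.2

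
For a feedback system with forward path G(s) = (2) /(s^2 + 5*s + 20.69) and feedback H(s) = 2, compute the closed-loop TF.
Closed-loop T = G/(1+GH).
Numerator: G_num * H_den = 2.
Denominator: G_den * H_den + G_num * H_num = (s^2 + 5*s + 20.69) + (4) = s^2 + 5*s + 24.69.
T(s) = (2)/(s^2 + 5*s + 24.69)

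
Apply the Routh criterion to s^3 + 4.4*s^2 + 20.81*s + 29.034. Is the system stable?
Routh array:
s^3: [1, 20.81]; s^2: [4.4, 29.034]; s^1: [14.2114]; s^0: [29.034]
First column: [1, 4.4, 14.2114, 29.034]. Sign changes = 0.
Yes, stable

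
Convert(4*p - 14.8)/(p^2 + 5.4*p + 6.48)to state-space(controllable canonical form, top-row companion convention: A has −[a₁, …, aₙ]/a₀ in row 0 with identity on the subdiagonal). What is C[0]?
Reachable canonical form: C = numerator coefficients (right-aligned, zero-padded to length n).
num = 4*p - 14.8, C = [[4, -14.8]].
C[0] = 4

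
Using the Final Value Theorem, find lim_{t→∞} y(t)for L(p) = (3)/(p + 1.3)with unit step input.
FVT: lim_{t→∞} y(t) = lim_{p→0} p*Y(p) where Y(p) = L(p)/p.
= lim_{p→0} L(p) = L(0) = num(0)/den(0) = 3/1.3 = 2.308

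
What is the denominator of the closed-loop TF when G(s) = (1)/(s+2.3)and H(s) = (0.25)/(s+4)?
Characteristic poly = G_den * H_den + G_num * H_num = (s^2 + 6.3*s + 9.2) + (0.25) = s^2 + 6.3*s + 9.45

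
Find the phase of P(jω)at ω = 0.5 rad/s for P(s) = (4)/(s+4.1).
Substitute s = j*0.5: P(j0.5) = 0.961313 - 0.117233j.
∠P(j0.5) = atan2(Im, Re) = atan2(-0.117233, 0.961313) = -6.95°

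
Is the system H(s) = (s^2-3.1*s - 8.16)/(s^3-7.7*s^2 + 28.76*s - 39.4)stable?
Denominator: s^3 - 7.7*s^2 + 28.76*s - 39.4 = (s - 2.5)(s^2 - 5.2*s + 15.76). Poles: 2.5, 2.6 + 3j, 2.6 - 3j. All Re(p)<0: No (unstable)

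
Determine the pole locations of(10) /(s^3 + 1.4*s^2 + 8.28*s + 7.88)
Set denominator = 0: s^3 + 1.4*s^2 + 8.28*s + 7.88 = (s + 1)(s^2 + 0.4*s + 7.88) = 0 → Poles: -0.2 + 2.8j, -0.2 - 2.8j, -1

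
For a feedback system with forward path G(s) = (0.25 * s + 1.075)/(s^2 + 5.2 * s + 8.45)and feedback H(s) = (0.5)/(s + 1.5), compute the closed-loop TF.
Closed-loop T = G/(1+GH).
Numerator: G_num * H_den = 0.25*s^2 + 1.45*s + 1.6125.
Denominator: G_den * H_den + G_num * H_num = (s^3 + 6.7*s^2 + 16.25*s + 12.675) + (0.125*s + 0.5375) = s^3 + 6.7*s^2 + 16.375*s + 13.2125.
T(s) = (0.25*s^2 + 1.45*s + 1.6125)/(s^3 + 6.7*s^2 + 16.375*s + 13.2125)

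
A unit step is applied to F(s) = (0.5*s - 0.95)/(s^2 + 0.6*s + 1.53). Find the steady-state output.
FVT: lim_{t→∞} y(t) = lim_{s→0} s*Y(s) where Y(s) = F(s)/s.
= lim_{s→0} F(s) = F(0) = num(0)/den(0) = -0.95/1.53 = -0.6209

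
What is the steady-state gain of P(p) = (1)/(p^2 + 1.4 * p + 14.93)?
DC gain = P(0) = num(0)/den(0) = 1/14.93 = 0.06698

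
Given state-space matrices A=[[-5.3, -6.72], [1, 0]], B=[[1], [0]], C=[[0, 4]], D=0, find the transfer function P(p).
P(p) = C(pI - A)⁻¹B + D.
Characteristic polynomial det(pI - A) = p^2 + 5.3*p + 6.72.
Numerator from C·adj(pI-A)·B + D·det(pI-A) = 4.
P(p) = (4)/(p^2 + 5.3*p + 6.72)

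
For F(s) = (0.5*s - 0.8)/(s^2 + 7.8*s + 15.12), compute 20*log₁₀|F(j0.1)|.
Substitute s = j*0.1: F(j0.1) = -0.052634 + 0.00602611j.
|F(j0.1)| = sqrt(Re² + Im²) = 0.05298.
20*log₁₀(0.05298) = -25.52 dB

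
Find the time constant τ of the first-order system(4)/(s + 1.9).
First-order system: τ = -1/pole. Pole = -1.9. τ = -1/(-1.9) = 0.5263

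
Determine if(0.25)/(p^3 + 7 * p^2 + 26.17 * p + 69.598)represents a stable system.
Denominator: p^3 + 7*p^2 + 26.17*p + 69.598 = (p + 4.6)(p^2 + 2.4*p + 15.13). Poles: -1.2 + 3.7j, -1.2 - 3.7j, -4.6. All Re(p)<0: Yes (stable)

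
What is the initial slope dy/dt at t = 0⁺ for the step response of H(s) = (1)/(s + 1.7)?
IVT: y'(0⁺) = lim_{s→∞} s²·Y(s) = lim_{s→∞} s·H(s).
deg(num) = 0, deg(den) = 1, relative degree = 1, so s·H(s) → (leading num)/(leading den) = 1/1 = 1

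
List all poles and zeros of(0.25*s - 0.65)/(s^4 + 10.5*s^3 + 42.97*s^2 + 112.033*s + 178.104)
Set denominator = 0: s^4 + 10.5*s^3 + 42.97*s^2 + 112.033*s + 178.104 = (s + 4.1)(s + 4.8)(s^2 + 1.6*s + 9.05) = 0 → Poles: -0.8 + 2.9j, -0.8 - 2.9j, -4.1, -4.8
Set numerator = 0: 0.25*s - 0.65 = 0 → Zeros: 2.6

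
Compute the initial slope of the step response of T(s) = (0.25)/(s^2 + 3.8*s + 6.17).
IVT: y'(0⁺) = lim_{s→∞} s²·Y(s) = lim_{s→∞} s·T(s).
deg(num) = 0, deg(den) = 2, relative degree = 2 ≥ 2, so s·T(s) → 0. Initial slope = 0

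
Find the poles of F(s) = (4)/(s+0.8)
Set denominator = 0: s + 0.8 = 0 → Poles: -0.8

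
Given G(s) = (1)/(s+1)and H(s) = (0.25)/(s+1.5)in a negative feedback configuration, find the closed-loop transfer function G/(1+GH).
Closed-loop T = G/(1+GH).
Numerator: G_num * H_den = s + 1.5.
Denominator: G_den * H_den + G_num * H_num = (s^2 + 2.5*s + 1.5) + (0.25) = s^2 + 2.5*s + 1.75.
T(s) = (s + 1.5)/(s^2 + 2.5*s + 1.75)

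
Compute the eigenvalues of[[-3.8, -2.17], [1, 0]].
Eigenvalues solve det(λI - A) = 0.
Characteristic polynomial: λ^2 + 3.8*λ + 2.17 = 0.
Factor: (λ + 3.1)(λ + 0.7) = 0.
Roots: -0.7, -3.1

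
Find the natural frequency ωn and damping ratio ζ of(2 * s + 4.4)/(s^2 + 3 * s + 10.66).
Underdamped: complex pole -1.5 + 2.9j. ωn = |pole| = 3.265, ζ = -Re(pole)/ωn = 0.4594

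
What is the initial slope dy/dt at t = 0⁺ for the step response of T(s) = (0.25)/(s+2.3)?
IVT: y'(0⁺) = lim_{s→∞} s²·Y(s) = lim_{s→∞} s·T(s).
deg(num) = 0, deg(den) = 1, relative degree = 1, so s·T(s) → (leading num)/(leading den) = 0.25/1 = 0.25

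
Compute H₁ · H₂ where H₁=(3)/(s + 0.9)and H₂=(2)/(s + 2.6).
Series: H = H₁ · H₂ = (n₁·n₂)/(d₁·d₂).
Num: n₁·n₂ = 6. Den: d₁·d₂ = s^2 + 3.5*s + 2.34.
H(s) = (6)/(s^2 + 3.5*s + 2.34)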